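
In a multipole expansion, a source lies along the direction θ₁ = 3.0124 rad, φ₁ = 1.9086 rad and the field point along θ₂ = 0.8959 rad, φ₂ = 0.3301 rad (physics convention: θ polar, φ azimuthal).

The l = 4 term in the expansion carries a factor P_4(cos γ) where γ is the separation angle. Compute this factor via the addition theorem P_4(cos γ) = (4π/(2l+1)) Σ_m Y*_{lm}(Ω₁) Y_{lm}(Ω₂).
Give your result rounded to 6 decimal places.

Summing Y*_{l m}(θ₁,φ₁)·Y_{l m}(θ₂,φ₂) over m ∈ [−4, 4]; prefactor 4π/(2·4+1) = 1.396263:
  [-4]  conj(Y_{4,-4})(Ω₁) = +0.000027+0.000119i ; Y_{4,-4}(Ω₂) = +0.040749-0.159324i ; Δ = +0.000020+0.000001i
  [-3]  conj(Y_{4,-3})(Ω₁) = -0.002253+0.001404i ; Y_{4,-3}(Ω₂) = +0.204147-0.311258i ; Δ = -0.000023+0.000988i
  [-2]  conj(Y_{4,-2})(Ω₁) = -0.025493-0.020431i ; Y_{4,-2}(Ω₂) = +0.279107-0.216706i ; Δ = -0.011543-0.000178i
  [-1]  conj(Y_{4,-1})(Ω₁) = +0.077798-0.221477i ; Y_{4,-1}(Ω₂) = -0.058345+0.019991i ; Δ = -0.000112+0.014477i
  [+0]  conj(Y_{4,0})(Ω₁) = +0.777071-0.000000i ; Y_{4,0}(Ω₂) = -0.357297+0.000000i ; Δ = -0.277645+0.000000i
  [+1]  conj(Y_{4,1})(Ω₁) = -0.077798-0.221477i ; Y_{4,1}(Ω₂) = +0.058345+0.019991i ; Δ = -0.000112-0.014477i
  [+2]  conj(Y_{4,2})(Ω₁) = -0.025493+0.020431i ; Y_{4,2}(Ω₂) = +0.279107+0.216706i ; Δ = -0.011543+0.000178i
  [+3]  conj(Y_{4,3})(Ω₁) = +0.002253+0.001404i ; Y_{4,3}(Ω₂) = -0.204147-0.311258i ; Δ = -0.000023-0.000988i
  [+4]  conj(Y_{4,4})(Ω₁) = +0.000027-0.000119i ; Y_{4,4}(Ω₂) = +0.040749+0.159324i ; Δ = +0.000020-0.000001i
Total Σ_m = -0.300959-0.000000i. Multiply by 1.396263: -0.420218-0.000000i. P_4(cos γ) = -0.420218

-0.420218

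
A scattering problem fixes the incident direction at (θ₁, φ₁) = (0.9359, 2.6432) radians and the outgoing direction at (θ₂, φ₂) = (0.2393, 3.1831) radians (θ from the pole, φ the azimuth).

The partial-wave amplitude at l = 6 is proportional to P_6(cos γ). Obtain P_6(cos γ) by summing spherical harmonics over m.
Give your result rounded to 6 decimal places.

-0.251405

Summing Y*_{l m}(θ₁,φ₁)·Y_{l m}(θ₂,φ₂) over m ∈ [−6, 6]; prefactor 4π/(2·6+1) = 0.966644:
  term(m=-6) = (-0.000011, 0.000001)   from Y*(Ω₁)=(-0.130090, -0.019826), Y(Ω₂)=(0.000083, -0.000021)
  term(m=-5) = (-0.000369, -0.000175)   from Y*(Ω₁)=(0.267397, 0.203120), Y(Ω₂)=(-0.001190, 0.000251)
  term(m=-4) = (-0.002524, -0.003779)   from Y*(Ω₁)=(-0.176503, -0.392312), Y(Ω₂)=(0.010419, -0.001746)
  term(m=-3) = (-0.000533, -0.010891)   from Y*(Ω₁)=(-0.013243, 0.174795), Y(Ω₂)=(-0.061724, 0.007726)
  term(m=-2) = (-0.030488, 0.057023)   from Y*(Ω₁)=(-0.143123, 0.221333), Y(Ω₂)=(0.244479, -0.020342)
  term(m=-1) = (-0.143068, 0.085740)   from Y*(Ω₁)=(0.253930, -0.138193), Y(Ω₂)=(-0.576442, 0.023940)
  term(m=+0) = (0.093906, 0.000000)   from Y*(Ω₁)=(0.191503, -0.000000), Y(Ω₂)=(0.490365, 0.000000)
  term(m=+1) = (-0.143068, -0.085740)   from Y*(Ω₁)=(-0.253930, -0.138193), Y(Ω₂)=(0.576442, 0.023940)
  term(m=+2) = (-0.030488, -0.057023)   from Y*(Ω₁)=(-0.143123, -0.221333), Y(Ω₂)=(0.244479, 0.020342)
  term(m=+3) = (-0.000533, 0.010891)   from Y*(Ω₁)=(0.013243, 0.174795), Y(Ω₂)=(0.061724, 0.007726)
  term(m=+4) = (-0.002524, 0.003779)   from Y*(Ω₁)=(-0.176503, 0.392312), Y(Ω₂)=(0.010419, 0.001746)
  term(m=+5) = (-0.000369, 0.000175)   from Y*(Ω₁)=(-0.267397, 0.203120), Y(Ω₂)=(0.001190, 0.000251)
  term(m=+6) = (-0.000011, -0.000001)   from Y*(Ω₁)=(-0.130090, 0.019826), Y(Ω₂)=(0.000083, 0.000021)
Accumulated sum (-0.260080, -0.000000); after 4π/(2l+1) scaling, (-0.251405, -0.000000) ⇒ P_6 = -0.251405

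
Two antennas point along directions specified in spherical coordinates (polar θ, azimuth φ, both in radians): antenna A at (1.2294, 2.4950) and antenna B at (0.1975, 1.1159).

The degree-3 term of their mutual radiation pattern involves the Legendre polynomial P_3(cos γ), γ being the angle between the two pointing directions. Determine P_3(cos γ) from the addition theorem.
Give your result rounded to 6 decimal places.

-0.425186

Expand P_3 via completeness: Σ_{m} conj(Y_{3,m}) at Ω₁ times Y_{3,m} at Ω₂ —
  m=-3: Y*=(0.125900, 0.325582)  Y=(-0.003085, 0.000645)  product (-0.000598, -0.000923)
  m=-2: Y*=(0.083262, -0.292178)  Y=(-0.023687, -0.030457)  product (-0.010871, 0.004385)
  m=-1: Y*=(0.106832, -0.080641)  Y=(0.106085, -0.216894)  product (-0.006157, -0.031726)
  m=+0: Y*=(-0.304797, -0.000000)  Y=(0.661401, 0.000000)  product (-0.201593, -0.000000)
  m=+1: Y*=(-0.106832, -0.080641)  Y=(-0.106085, -0.216894)  product (-0.006157, 0.031726)
  m=+2: Y*=(0.083262, 0.292178)  Y=(-0.023687, 0.030457)  product (-0.010871, -0.004385)
  m=+3: Y*=(-0.125900, 0.325582)  Y=(0.003085, 0.000645)  product (-0.000598, 0.000923)
Σ over m = (-0.236846, -0.000000); ×(4π/7) → (-0.425186, -0.000000). Real part: -0.425186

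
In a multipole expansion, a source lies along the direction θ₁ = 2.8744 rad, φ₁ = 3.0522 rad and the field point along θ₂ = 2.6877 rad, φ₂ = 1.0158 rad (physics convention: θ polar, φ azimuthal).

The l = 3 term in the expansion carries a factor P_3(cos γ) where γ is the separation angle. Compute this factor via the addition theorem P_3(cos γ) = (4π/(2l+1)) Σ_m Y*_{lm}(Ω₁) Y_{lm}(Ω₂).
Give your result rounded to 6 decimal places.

0.130445

Summing Y*_{l m}(θ₁,φ₁)·Y_{l m}(θ₂,φ₂) over m ∈ [−3, 3]; prefactor 4π/(2·3+1) = 1.795196:
  term(m=-3) = +0.000266-0.000047i   from Y*(Ω₁)=-0.007404+0.002035i, Y(Ω₂)=-0.035015-0.003308i
  term(m=-2) = -0.007242-0.009736i   from Y*(Ω₁)=-0.067618+0.012220i, Y(Ω₂)=+0.078522+0.158167i
  term(m=-1) = -0.060234+0.119881i   from Y*(Ω₁)=-0.310326+0.027815i, Y(Ω₂)=+0.226901-0.365968i
  term(m=+0) = +0.207083+0.000000i   from Y*(Ω₁)=-0.594416-0.000000i, Y(Ω₂)=-0.348381+0.000000i
  term(m=+1) = -0.060234-0.119881i   from Y*(Ω₁)=+0.310326+0.027815i, Y(Ω₂)=-0.226901-0.365968i
  term(m=+2) = -0.007242+0.009736i   from Y*(Ω₁)=-0.067618-0.012220i, Y(Ω₂)=+0.078522-0.158167i
  term(m=+3) = +0.000266+0.000047i   from Y*(Ω₁)=+0.007404+0.002035i, Y(Ω₂)=+0.035015-0.003308i
Total Σ_m = +0.072663-0.000000i. Multiply by 1.795196: +0.130445-0.000000i. P_3(cos γ) = 0.130445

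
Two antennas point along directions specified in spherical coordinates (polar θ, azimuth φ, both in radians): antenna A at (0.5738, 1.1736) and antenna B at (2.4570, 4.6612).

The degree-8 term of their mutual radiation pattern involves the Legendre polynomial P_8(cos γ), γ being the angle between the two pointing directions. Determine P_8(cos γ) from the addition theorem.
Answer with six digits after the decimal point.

Summing Y*_{l m}(θ₁,φ₁)·Y_{l m}(θ₂,φ₂) over m ∈ [−8, 8]; prefactor 4π/(2·8+1) = 0.739198:
  term(m=-8) = -0.000048-0.000019i   from Y*(Ω₁)=-0.003883+0.000140i, Y(Ω₂)=+0.012089+0.005247i
  term(m=-7) = -0.001168-0.001023i   from Y*(Ω₁)=-0.008499+0.022495i, Y(Ω₂)=-0.022648+0.060477i
  term(m=-6) = -0.008600-0.015548i   from Y*(Ω₁)=+0.066973+0.063453i, Y(Ω₂)=-0.183578-0.058226i
  term(m=-5) = -0.014790-0.092090i   from Y*(Ω₁)=+0.223251-0.098411i, Y(Ω₂)=+0.096780-0.369835i
  term(m=-4) = +0.038968-0.206215i   from Y*(Ω₁)=-0.007925-0.440480i, Y(Ω₂)=+0.466417+0.096859i
  term(m=-3) = +0.059780-0.101382i   from Y*(Ω₁)=-0.442952-0.176514i, Y(Ω₂)=-0.037756+0.243923i
  term(m=-2) = -0.022186+0.018386i   from Y*(Ω₁)=-0.087451+0.089038i, Y(Ω₂)=+0.229669+0.023595i
  term(m=-1) = +0.130733-0.047131i   from Y*(Ω₁)=-0.143395-0.341831i, Y(Ω₂)=-0.019182+0.374404i
  term(m=+0) = -0.030833-0.000000i   from Y*(Ω₁)=-0.258235-0.000000i, Y(Ω₂)=+0.119398+0.000000i
  term(m=+1) = +0.130733+0.047131i   from Y*(Ω₁)=+0.143395-0.341831i, Y(Ω₂)=+0.019182+0.374404i
  term(m=+2) = -0.022186-0.018386i   from Y*(Ω₁)=-0.087451-0.089038i, Y(Ω₂)=+0.229669-0.023595i
  term(m=+3) = +0.059780+0.101382i   from Y*(Ω₁)=+0.442952-0.176514i, Y(Ω₂)=+0.037756+0.243923i
  term(m=+4) = +0.038968+0.206215i   from Y*(Ω₁)=-0.007925+0.440480i, Y(Ω₂)=+0.466417-0.096859i
  term(m=+5) = -0.014790+0.092090i   from Y*(Ω₁)=-0.223251-0.098411i, Y(Ω₂)=-0.096780-0.369835i
  term(m=+6) = -0.008600+0.015548i   from Y*(Ω₁)=+0.066973-0.063453i, Y(Ω₂)=-0.183578+0.058226i
  term(m=+7) = -0.001168+0.001023i   from Y*(Ω₁)=+0.008499+0.022495i, Y(Ω₂)=+0.022648+0.060477i
  term(m=+8) = -0.000048+0.000019i   from Y*(Ω₁)=-0.003883-0.000140i, Y(Ω₂)=+0.012089-0.005247i
Accumulated sum +0.334548-0.000000i; after 4π/(2l+1) scaling, +0.247297-0.000000i ⇒ P_8 = 0.247297

0.247297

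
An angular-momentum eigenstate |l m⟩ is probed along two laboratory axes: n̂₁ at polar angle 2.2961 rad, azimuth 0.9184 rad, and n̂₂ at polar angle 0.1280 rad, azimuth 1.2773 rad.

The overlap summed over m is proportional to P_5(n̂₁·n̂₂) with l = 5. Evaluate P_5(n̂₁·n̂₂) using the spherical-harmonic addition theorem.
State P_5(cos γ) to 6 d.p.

Addition theorem: P_5(cos γ) = (4π/11) Σ_m Y*_{lm}(Ω₁) Y_{lm}(Ω₂), m = −5…5:
  term(m=-5) = -0.00000 - 0.00000j   from Y*(Ω₁)=-0.01308 - 0.10811j, Y(Ω₂)=0.00002 - 0.00000j
  term(m=-4) = -0.00002 + 0.00012j   from Y*(Ω₁)=0.26308 + 0.15486j, Y(Ω₂)=0.00015 + 0.00036j
  term(m=-3) = 0.00115 - 0.00213j   from Y*(Ω₁)=-0.39749 + 0.16172j, Y(Ω₂)=-0.00436 + 0.00360j
  term(m=-2) = -0.00811 + 0.00708j   from Y*(Ω₁)=0.05298 - 0.19445j, Y(Ω₂)=-0.04450 - 0.02960j
  term(m=-1) = -0.07578 + 0.02843j   from Y*(Ω₁)=-0.15920 - 0.20838j, Y(Ω₂)=0.08929 - 0.29545j
  term(m=+0) = 0.23040 + 0.00000j   from Y*(Ω₁)=0.27959 + 0.00000j, Y(Ω₂)=0.82404 + 0.00000j
  term(m=+1) = -0.07578 - 0.02843j   from Y*(Ω₁)=0.15920 - 0.20838j, Y(Ω₂)=-0.08929 - 0.29545j
  term(m=+2) = -0.00811 - 0.00708j   from Y*(Ω₁)=0.05298 + 0.19445j, Y(Ω₂)=-0.04450 + 0.02960j
  term(m=+3) = 0.00115 + 0.00213j   from Y*(Ω₁)=0.39749 + 0.16172j, Y(Ω₂)=0.00436 + 0.00360j
  term(m=+4) = -0.00002 - 0.00012j   from Y*(Ω₁)=0.26308 - 0.15486j, Y(Ω₂)=0.00015 - 0.00036j
  term(m=+5) = -0.00000 + 0.00000j   from Y*(Ω₁)=0.01308 - 0.10811j, Y(Ω₂)=-0.00002 - 0.00000j
Σ over m = 0.06488 + 0.00000j; ×(4π/11) → 0.07411 + 0.00000j. Real part: 0.074115

0.074115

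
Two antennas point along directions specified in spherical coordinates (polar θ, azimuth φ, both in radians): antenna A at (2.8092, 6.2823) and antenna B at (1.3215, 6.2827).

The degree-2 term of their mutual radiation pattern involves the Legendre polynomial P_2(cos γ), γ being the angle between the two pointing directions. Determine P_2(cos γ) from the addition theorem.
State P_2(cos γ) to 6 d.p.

-0.489666

Expand P_2 via completeness: Σ_{m} conj(Y_{2,m}) at Ω₁ times Y_{2,m} at Ω₂ —
  m=-2: Y*=0.04113 - 0.00007j  Y=0.36276 + 0.00035j  product 0.01492 - 0.00001j
  m=-1: Y*=-0.23829 + 0.00021j  Y=0.18471 + 0.00009j  product -0.04401 + 0.00002j
  m=+0: Y*=0.53004 + 0.00000j  Y=-0.25780 + 0.00000j  product -0.13664 + 0.00000j
  m=+1: Y*=0.23829 + 0.00021j  Y=-0.18471 + 0.00009j  product -0.04401 - 0.00002j
  m=+2: Y*=0.04113 + 0.00007j  Y=0.36276 - 0.00035j  product 0.01492 + 0.00001j
Total Σ_m = -0.19483 + 0.00000j. Multiply by 2.513274: -0.48967 + 0.00000j. P_2(cos γ) = -0.489666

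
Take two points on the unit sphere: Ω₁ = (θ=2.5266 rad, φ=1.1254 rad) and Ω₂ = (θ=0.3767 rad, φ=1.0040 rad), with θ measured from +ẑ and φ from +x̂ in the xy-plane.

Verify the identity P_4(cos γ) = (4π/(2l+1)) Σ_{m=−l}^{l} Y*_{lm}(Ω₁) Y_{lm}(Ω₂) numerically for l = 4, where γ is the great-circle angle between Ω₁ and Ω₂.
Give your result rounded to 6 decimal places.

-0.357617

Summing Y*_{l m}(θ₁,φ₁)·Y_{l m}(θ₂,φ₂) over m ∈ [−4, 4]; prefactor 4π/(2·4+1) = 1.396263:
  [-4]  conj(Y_{4,-4})(Ω₁) = (-0.010260, -0.047950) ; Y_{4,-4}(Ω₂) = (-0.005198, 0.006216) ; Δ = (0.000351, 0.000185)
  [-3]  conj(Y_{4,-3})(Ω₁) = (0.190964, 0.045642) ; Y_{4,-3}(Ω₂) = (-0.057450, -0.007487) ; Δ = (-0.010629, -0.004052)
  [-2]  conj(Y_{4,-2})(Ω₁) = (-0.256962, 0.317759) ; Y_{4,-2}(Ω₂) = (-0.096843, -0.207208) ; Δ = (0.090727, 0.022472)
  [-1]  conj(Y_{4,-1})(Ω₁) = (-0.160384, -0.335961) ; Y_{4,-1}(Ω₂) = (0.265253, -0.416765) ; Δ = (-0.182559, -0.022272)
  [+0]  conj(Y_{4,0})(Ω₁) = (-0.151991, -0.000000) ; Y_{4,0}(Ω₂) = (0.341498, 0.000000) ; Δ = (-0.051905, -0.000000)
  [+1]  conj(Y_{4,1})(Ω₁) = (0.160384, -0.335961) ; Y_{4,1}(Ω₂) = (-0.265253, -0.416765) ; Δ = (-0.182559, 0.022272)
  [+2]  conj(Y_{4,2})(Ω₁) = (-0.256962, -0.317759) ; Y_{4,2}(Ω₂) = (-0.096843, 0.207208) ; Δ = (0.090727, -0.022472)
  [+3]  conj(Y_{4,3})(Ω₁) = (-0.190964, 0.045642) ; Y_{4,3}(Ω₂) = (0.057450, -0.007487) ; Δ = (-0.010629, 0.004052)
  [+4]  conj(Y_{4,4})(Ω₁) = (-0.010260, 0.047950) ; Y_{4,4}(Ω₂) = (-0.005198, -0.006216) ; Δ = (0.000351, -0.000185)
Total Σ_m = (-0.256124, -0.000000). Multiply by 1.396263: (-0.357617, -0.000000). P_4(cos γ) = -0.357617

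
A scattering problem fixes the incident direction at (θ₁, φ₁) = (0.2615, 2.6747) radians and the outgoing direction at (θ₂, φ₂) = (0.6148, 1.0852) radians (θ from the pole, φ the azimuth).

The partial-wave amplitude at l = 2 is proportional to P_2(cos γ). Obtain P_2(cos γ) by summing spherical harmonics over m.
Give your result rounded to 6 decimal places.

0.427468

Term-by-term m-sum for l=2 (normalisation 4π/5 = 2.513274):
  m=-2: Y*=(0.015356, -0.020754)  Y=(-0.072520, -0.106093)  product (-0.003316, -0.000124)
  m=-1: Y*=(-0.172287, 0.086843)  Y=(0.169895, -0.321927)  product (-0.001313, 0.070218)
  m=+0: Y*=(0.567543, -0.000000)  Y=(0.315998, 0.000000)  product (0.179342, 0.000000)
  m=+1: Y*=(0.172287, 0.086843)  Y=(-0.169895, -0.321927)  product (-0.001313, -0.070218)
  m=+2: Y*=(0.015356, 0.020754)  Y=(-0.072520, 0.106093)  product (-0.003316, 0.000124)
Σ over m = (0.170084, -0.000000); ×(4π/5) → (0.427468, -0.000000). Real part: 0.427468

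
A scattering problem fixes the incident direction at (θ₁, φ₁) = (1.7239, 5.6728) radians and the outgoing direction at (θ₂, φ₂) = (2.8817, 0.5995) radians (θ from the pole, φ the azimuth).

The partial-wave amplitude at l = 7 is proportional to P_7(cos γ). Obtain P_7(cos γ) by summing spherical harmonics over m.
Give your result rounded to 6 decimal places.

Addition theorem: P_7(cos γ) = (4π/15) Σ_m Y*_{lm}(Ω₁) Y_{lm}(Ω₂), m = −7…7:
  term(m=-7) = (-0.000010, -0.000014)   from Y*(Ω₁)=(-0.196019, 0.416702), Y(Ω₂)=(-0.000018, 0.000032)
  term(m=-6) = (0.000078, -0.000115)   from Y*(Ω₁)=(0.230646, -0.132279), Y(Ω₂)=(0.000468, -0.000229)
  term(m=-5) = (-0.001076, -0.000256)   from Y*(Ω₁)=(0.240390, 0.021613), Y(Ω₂)=(-0.004534, -0.000658)
  term(m=-4) = (-0.001033, -0.008078)   from Y*(Ω₁)=(-0.220291, -0.185568), Y(Ω₂)=(0.020810, 0.019139)
  term(m=-3) = (-0.018053, 0.009584)   from Y*(Ω₁)=(-0.042402, -0.159162), Y(Ω₂)=(-0.028012, -0.120887)
  term(m=-2) = (-0.080912, -0.071227)   from Y*(Ω₁)=(-0.100053, 0.274075), Y(Ω₂)=(-0.134221, 0.344217)
  term(m=-1) = (-0.030135, 0.079840)   from Y*(Ω₁)=(-0.109793, 0.076800), Y(Ω₂)=(0.525841, -0.359362)
  term(m=+0) = (-0.080996, 0.000000)   from Y*(Ω₁)=(0.292035, -0.000000), Y(Ω₂)=(-0.277349, 0.000000)
  term(m=+1) = (-0.030135, -0.079840)   from Y*(Ω₁)=(0.109793, 0.076800), Y(Ω₂)=(-0.525841, -0.359362)
  term(m=+2) = (-0.080912, 0.071227)   from Y*(Ω₁)=(-0.100053, -0.274075), Y(Ω₂)=(-0.134221, -0.344217)
  term(m=+3) = (-0.018053, -0.009584)   from Y*(Ω₁)=(0.042402, -0.159162), Y(Ω₂)=(0.028012, -0.120887)
  term(m=+4) = (-0.001033, 0.008078)   from Y*(Ω₁)=(-0.220291, 0.185568), Y(Ω₂)=(0.020810, -0.019139)
  term(m=+5) = (-0.001076, 0.000256)   from Y*(Ω₁)=(-0.240390, 0.021613), Y(Ω₂)=(0.004534, -0.000658)
  term(m=+6) = (0.000078, 0.000115)   from Y*(Ω₁)=(0.230646, 0.132279), Y(Ω₂)=(0.000468, 0.000229)
  term(m=+7) = (-0.000010, 0.000014)   from Y*(Ω₁)=(0.196019, 0.416702), Y(Ω₂)=(0.000018, 0.000032)
Σ over m = (-0.343277, -0.000000); ×(4π/15) → (-0.287583, -0.000000). Real part: -0.287583

-0.287583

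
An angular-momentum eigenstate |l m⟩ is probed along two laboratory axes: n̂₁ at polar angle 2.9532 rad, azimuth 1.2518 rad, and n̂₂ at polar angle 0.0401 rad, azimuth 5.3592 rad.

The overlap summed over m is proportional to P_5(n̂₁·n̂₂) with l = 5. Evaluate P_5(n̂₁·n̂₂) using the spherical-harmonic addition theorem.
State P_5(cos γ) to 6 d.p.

-0.797211

Expand P_5 via completeness: Σ_{m} conj(Y_{5,m}) at Ω₁ times Y_{5,m} at Ω₂ —
  term(m=-5) = (-0.000000, -0.000000)   from Y*(Ω₁)=(0.000107, -0.000003), Y(Ω₂)=(-0.000000, -0.000000)
  term(m=-4) = (0.000000, -0.000000)   from Y*(Ω₁)=(-0.000515, 0.001697), Y(Ω₂)=(-0.000003, -0.000002)
  term(m=-3) = (0.000003, 0.000001)   from Y*(Ω₁)=(-0.014274, -0.010058), Y(Ω₂)=(-0.000166, 0.000064)
  term(m=-2) = (0.000212, 0.000562)   from Y*(Ω₁)=(0.088874, -0.065894), Y(Ω₂)=(-0.001486, 0.005223)
  term(m=-1) = (-0.024545, 0.035495)   from Y*(Ω₁)=(0.132502, 0.401187), Y(Ω₂)=(0.061555, 0.081510)
  term(m=+0) = (-0.649182, -0.000000)   from Y*(Ω₁)=(-0.702310, -0.000000), Y(Ω₂)=(0.924352, 0.000000)
  term(m=+1) = (-0.024545, -0.035495)   from Y*(Ω₁)=(-0.132502, 0.401187), Y(Ω₂)=(-0.061555, 0.081510)
  term(m=+2) = (0.000212, -0.000562)   from Y*(Ω₁)=(0.088874, 0.065894), Y(Ω₂)=(-0.001486, -0.005223)
  term(m=+3) = (0.000003, -0.000001)   from Y*(Ω₁)=(0.014274, -0.010058), Y(Ω₂)=(0.000166, 0.000064)
  term(m=+4) = (0.000000, 0.000000)   from Y*(Ω₁)=(-0.000515, -0.001697), Y(Ω₂)=(-0.000003, 0.000002)
  term(m=+5) = (-0.000000, 0.000000)   from Y*(Ω₁)=(-0.000107, -0.000003), Y(Ω₂)=(0.000000, -0.000000)
Accumulated sum (-0.697841, -0.000000); after 4π/(2l+1) scaling, (-0.797211, -0.000000) ⇒ P_5 = -0.797211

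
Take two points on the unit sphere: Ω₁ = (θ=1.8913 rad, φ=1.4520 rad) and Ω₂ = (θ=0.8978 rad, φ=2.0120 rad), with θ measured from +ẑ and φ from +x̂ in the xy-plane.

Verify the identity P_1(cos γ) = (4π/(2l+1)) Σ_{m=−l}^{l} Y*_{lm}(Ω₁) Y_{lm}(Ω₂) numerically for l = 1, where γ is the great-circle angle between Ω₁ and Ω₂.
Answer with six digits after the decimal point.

Expand P_1 via completeness: Σ_{m} conj(Y_{1,m}) at Ω₁ times Y_{1,m} at Ω₂ —
  m=-1: Y*=+0.038862+0.325589i  Y=-0.115367-0.244291i  product +0.075055-0.047056i
  m=+0: Y*=-0.153932-0.000000i  Y=+0.304561+0.000000i  product -0.046882-0.000000i
  m=+1: Y*=-0.038862+0.325589i  Y=+0.115367-0.244291i  product +0.075055+0.047056i
Σ over m = +0.103229+0.000000i; ×(4π/3) → +0.432403+0.000000i. Real part: 0.432403

0.432403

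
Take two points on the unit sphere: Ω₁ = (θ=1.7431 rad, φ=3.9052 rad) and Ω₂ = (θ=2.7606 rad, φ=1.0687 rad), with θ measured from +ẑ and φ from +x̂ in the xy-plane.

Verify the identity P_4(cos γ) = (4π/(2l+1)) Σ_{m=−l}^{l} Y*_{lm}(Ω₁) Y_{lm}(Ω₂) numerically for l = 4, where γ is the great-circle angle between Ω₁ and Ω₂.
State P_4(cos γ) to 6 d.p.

Summing Y*_{l m}(θ₁,φ₁)·Y_{l m}(θ₂,φ₂) over m ∈ [−4, 4]; prefactor 4π/(2·4+1) = 1.396263:
  m=-4: (-0.415315, 0.036292) × (-0.003585, 0.007663) = (0.001211, -0.003313)  (running Σ = (0.001211, -0.003313))
  m=-3: (-0.135316, 0.154274) × (0.059614, -0.003851) = (-0.007473, 0.009718)  (running Σ = (-0.006262, 0.006405))
  m=-2: (-0.011235, -0.257633) × (-0.124935, -0.196381) = (-0.049190, 0.034394)  (running Σ = (-0.055452, 0.040799))
  m=-1: (-0.161292, -0.154412) × (-0.238297, 0.434034) = (0.105455, -0.033211)  (running Σ = (0.050003, 0.007588))
  m=0: (0.227266, -0.000000) × (0.332003, 0.000000) = (0.075453, 0.000000)  (running Σ = (0.125456, 0.007588))
  m=1: (0.161292, -0.154412) × (0.238297, 0.434034) = (0.105455, 0.033211)  (running Σ = (0.230912, 0.040799))
  m=2: (-0.011235, 0.257633) × (-0.124935, 0.196381) = (-0.049190, -0.034394)  (running Σ = (0.181721, 0.006405))
  m=3: (0.135316, 0.154274) × (-0.059614, -0.003851) = (-0.007473, -0.009718)  (running Σ = (0.174248, -0.003313))
  m=4: (-0.415315, -0.036292) × (-0.003585, -0.007663) = (0.001211, 0.003313)  (running Σ = (0.175459, 0.000000))
Σ over m = (0.175459, 0.000000); ×(4π/9) → (0.244987, 0.000000). Real part: 0.244987

0.244987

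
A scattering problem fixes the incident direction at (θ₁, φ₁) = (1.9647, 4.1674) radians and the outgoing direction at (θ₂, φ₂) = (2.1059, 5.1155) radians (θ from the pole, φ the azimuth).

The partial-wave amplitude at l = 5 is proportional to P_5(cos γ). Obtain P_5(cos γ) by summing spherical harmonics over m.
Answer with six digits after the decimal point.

Term-by-term m-sum for l=5 (normalisation 4π/11 = 1.142397):
  m=-5: (-0.126114, 0.284966) × (0.197346, -0.094057) = (0.001915, 0.068099)  (running Σ = (0.001915, 0.068099))
  m=-4: (0.234351, 0.335906) × (0.017063, 0.409454) = (-0.133539, 0.101687)  (running Σ = (-0.131625, 0.169786))
  m=-3: (0.088535, -0.005689) × (-0.276061, -0.104372) = (-0.025035, -0.007670)  (running Σ = (-0.156659, 0.162116))
  m=-2: (-0.143165, 0.274446) × (-0.097351, 0.101492) = (-0.013917, -0.041248)  (running Σ = (-0.170576, 0.120869))
  m=-1: (0.092997, 0.153402) × (-0.131908, -0.309306) = (0.035181, -0.049000)  (running Σ = (-0.135395, 0.071869))
  m=0: (-0.271822, -0.000000) × (-0.063079, 0.000000) = (0.017146, 0.000000)  (running Σ = (-0.118249, 0.071869))
  m=1: (-0.092997, 0.153402) × (0.131908, -0.309306) = (0.035181, 0.049000)  (running Σ = (-0.083068, 0.120869))
  m=2: (-0.143165, -0.274446) × (-0.097351, -0.101492) = (-0.013917, 0.041248)  (running Σ = (-0.096985, 0.162116))
  m=3: (-0.088535, -0.005689) × (0.276061, -0.104372) = (-0.025035, 0.007670)  (running Σ = (-0.122019, 0.169786))
  m=4: (0.234351, -0.335906) × (0.017063, -0.409454) = (-0.133539, -0.101687)  (running Σ = (-0.255559, 0.068099))
  m=5: (0.126114, 0.284966) × (-0.197346, -0.094057) = (0.001915, -0.068099)  (running Σ = (-0.253644, 0.000000))
Accumulated sum (-0.253644, 0.000000); after 4π/(2l+1) scaling, (-0.289762, 0.000000) ⇒ P_5 = -0.289762

-0.289762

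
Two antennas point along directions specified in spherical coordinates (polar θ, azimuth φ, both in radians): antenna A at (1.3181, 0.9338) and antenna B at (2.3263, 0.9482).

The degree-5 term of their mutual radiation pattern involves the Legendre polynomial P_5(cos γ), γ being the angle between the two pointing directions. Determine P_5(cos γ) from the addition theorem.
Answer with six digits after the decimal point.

0.012462

Expand P_5 via completeness: Σ_{m} conj(Y_{5,m}) at Ω₁ times Y_{5,m} at Ω₂ —
  m=-5: -0.017132-0.394595i × +0.002714+0.094820i = +0.037369-0.002695i  (running Σ = +0.037369-0.002695i)
  m=-4: -0.267338-0.180398i × +0.224728-0.171268i = -0.090975+0.005246i  (running Σ = -0.053606+0.002551i)
  m=-3: +0.129490-0.045833i × -0.412266-0.126172i = -0.059167+0.002558i  (running Σ = -0.112773+0.005108i)
  m=-2: +0.094391-0.308631i × +0.080827+0.239402i = +0.081516-0.002348i  (running Σ = -0.031256+0.002760i)
  m=-1: +0.038170+0.051589i × -0.127852+0.178107i = -0.014069+0.000203i  (running Σ = -0.045325+0.002963i)
  m=0: +0.317850-0.000000i × +0.319518+0.000000i = +0.101559+0.000000i  (running Σ = +0.056234+0.002963i)
  m=1: -0.038170+0.051589i × +0.127852+0.178107i = -0.014069-0.000203i  (running Σ = +0.042165+0.002760i)
  m=2: +0.094391+0.308631i × +0.080827-0.239402i = +0.081516+0.002348i  (running Σ = +0.123682+0.005108i)
  m=3: -0.129490-0.045833i × +0.412266-0.126172i = -0.059167-0.002558i  (running Σ = +0.064515+0.002551i)
  m=4: -0.267338+0.180398i × +0.224728+0.171268i = -0.090975-0.005246i  (running Σ = -0.026460-0.002695i)
  m=5: +0.017132-0.394595i × -0.002714+0.094820i = +0.037369+0.002695i  (running Σ = +0.010909+0.000000i)
Σ over m = +0.010909+0.000000i; ×(4π/11) → +0.012462+0.000000i. Real part: 0.012462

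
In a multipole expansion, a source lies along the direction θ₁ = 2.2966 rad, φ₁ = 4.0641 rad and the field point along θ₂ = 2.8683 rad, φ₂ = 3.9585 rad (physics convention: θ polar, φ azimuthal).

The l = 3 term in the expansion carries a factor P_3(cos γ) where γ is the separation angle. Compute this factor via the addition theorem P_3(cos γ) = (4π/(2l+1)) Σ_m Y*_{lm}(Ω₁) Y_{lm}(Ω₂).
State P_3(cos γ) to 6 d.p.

0.221221

Term-by-term m-sum for l=3 (normalisation 4π/7 = 1.795196):
  [-3]  conj(Y_{3,-3})(Ω₁) = (0.162515, -0.063796) ; Y_{3,-3}(Ω₂) = (0.006322, 0.005227) ; Δ = (0.001361, 0.000446)
  [-2]  conj(Y_{3,-2})(Ω₁) = (0.102765, -0.365315) ; Y_{3,-2}(Ω₂) = (0.004515, 0.071544) ; Δ = (0.026600, 0.005703)
  [-1]  conj(Y_{3,-1})(Ω₁) = (-0.175552, -0.231749) ; Y_{3,-1}(Ω₂) = (-0.217074, 0.231204) ; Δ = (0.091689, 0.009719)
  [+0]  conj(Y_{3,0})(Ω₁) = (0.197476, -0.000000) ; Y_{3,0}(Ω₂) = (-0.587773, 0.000000) ; Δ = (-0.116071, 0.000000)
  [+1]  conj(Y_{3,1})(Ω₁) = (0.175552, -0.231749) ; Y_{3,1}(Ω₂) = (0.217074, 0.231204) ; Δ = (0.091689, -0.009719)
  [+2]  conj(Y_{3,2})(Ω₁) = (0.102765, 0.365315) ; Y_{3,2}(Ω₂) = (0.004515, -0.071544) ; Δ = (0.026600, -0.005703)
  [+3]  conj(Y_{3,3})(Ω₁) = (-0.162515, -0.063796) ; Y_{3,3}(Ω₂) = (-0.006322, 0.005227) ; Δ = (0.001361, -0.000446)
Total Σ_m = (0.123229, 0.000000). Multiply by 1.795196: (0.221221, 0.000000). P_3(cos γ) = 0.221221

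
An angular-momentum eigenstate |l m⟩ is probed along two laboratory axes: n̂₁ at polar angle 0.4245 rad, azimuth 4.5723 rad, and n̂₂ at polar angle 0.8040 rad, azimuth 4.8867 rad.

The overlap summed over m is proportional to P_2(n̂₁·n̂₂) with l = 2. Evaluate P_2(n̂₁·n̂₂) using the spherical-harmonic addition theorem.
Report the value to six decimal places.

0.753948

Term-by-term m-sum for l=2 (normalisation 4π/5 = 2.513274):
  m=-2: Y*=(-0.062970, 0.018119)  Y=(-0.188270, 0.068430)  product (0.010615, -0.007720)
  m=-1: Y*=(-0.040485, -0.287105)  Y=(0.066945, 0.380157)  product (0.106435, -0.034611)
  m=+0: Y*=(0.470281, -0.000000)  Y=(0.140099, 0.000000)  product (0.065886, 0.000000)
  m=+1: Y*=(0.040485, -0.287105)  Y=(-0.066945, 0.380157)  product (0.106435, 0.034611)
  m=+2: Y*=(-0.062970, -0.018119)  Y=(-0.188270, -0.068430)  product (0.010615, 0.007720)
Σ over m = (0.299986, -0.000000); ×(4π/5) → (0.753948, -0.000000). Real part: 0.753948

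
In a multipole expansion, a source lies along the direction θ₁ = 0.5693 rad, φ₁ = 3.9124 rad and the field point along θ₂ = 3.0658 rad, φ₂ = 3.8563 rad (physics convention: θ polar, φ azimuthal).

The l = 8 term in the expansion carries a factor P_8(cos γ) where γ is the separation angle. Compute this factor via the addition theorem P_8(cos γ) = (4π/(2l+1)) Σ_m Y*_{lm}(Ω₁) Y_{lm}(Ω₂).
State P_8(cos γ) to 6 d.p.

-0.012178

Addition theorem: P_8(cos γ) = (4π/17) Σ_m Y*_{lm}(Ω₁) Y_{lm}(Ω₂), m = −8…8:
  [-8]  conj(Y_{8,-8})(Ω₁) = (0.003649, -0.000428) ; Y_{8,-8}(Ω₂) = (0.000000, 0.000000) ; Δ = (0.000000, 0.000000)
  [-7]  conj(Y_{8,-7})(Ω₁) = (-0.014498, 0.017809) ; Y_{8,-7}(Ω₂) = (0.000000, 0.000000) ; Δ = (-0.000000, -0.000000)
  [-6]  conj(Y_{8,-6})(Ω₁) = (-0.007784, -0.088692) ; Y_{8,-6}(Ω₂) = (-0.000000, 0.000001) ; Δ = (0.000000, 0.000000)
  [-5]  conj(Y_{8,-5})(Ω₁) = (0.180253, 0.155700) ; Y_{8,-5}(Ω₂) = (-0.000022, 0.000010) ; Δ = (-0.000006, -0.000002)
  [-4]  conj(Y_{8,-4})(Ω₁) = (-0.435364, 0.025438) ; Y_{8,-4}(Ω₂) = (-0.000421, -0.000122) ; Δ = (0.000186, 0.000043)
  [-3]  conj(Y_{8,-3})(Ω₁) = (0.325613, -0.355444) ; Y_{8,-3}(Ω₂) = (-0.003221, -0.004988) ; Δ = (-0.002822, -0.000479)
  [-2]  conj(Y_{8,-2})(Ω₁) = (0.004099, 0.140414) ; Y_{8,-2}(Ω₂) = (0.008078, -0.056758) ; Δ = (0.008003, 0.000902)
  [-1]  conj(Y_{8,-1})(Ω₁) = (0.260489, 0.252996) ; Y_{8,-1}(Ω₂) = (0.268257, -0.232779) ; Δ = (0.128770, 0.007232)
  [+0]  conj(Y_{8,0})(Ω₁) = (-0.272247, -0.000000) ; Y_{8,0}(Ω₂) = (1.045885, 0.000000) ; Δ = (-0.284739, -0.000000)
  [+1]  conj(Y_{8,1})(Ω₁) = (-0.260489, 0.252996) ; Y_{8,1}(Ω₂) = (-0.268257, -0.232779) ; Δ = (0.128770, -0.007232)
  [+2]  conj(Y_{8,2})(Ω₁) = (0.004099, -0.140414) ; Y_{8,2}(Ω₂) = (0.008078, 0.056758) ; Δ = (0.008003, -0.000902)
  [+3]  conj(Y_{8,3})(Ω₁) = (-0.325613, -0.355444) ; Y_{8,3}(Ω₂) = (0.003221, -0.004988) ; Δ = (-0.002822, 0.000479)
  [+4]  conj(Y_{8,4})(Ω₁) = (-0.435364, -0.025438) ; Y_{8,4}(Ω₂) = (-0.000421, 0.000122) ; Δ = (0.000186, -0.000043)
  [+5]  conj(Y_{8,5})(Ω₁) = (-0.180253, 0.155700) ; Y_{8,5}(Ω₂) = (0.000022, 0.000010) ; Δ = (-0.000006, 0.000002)
  [+6]  conj(Y_{8,6})(Ω₁) = (-0.007784, 0.088692) ; Y_{8,6}(Ω₂) = (-0.000000, -0.000001) ; Δ = (0.000000, -0.000000)
  [+7]  conj(Y_{8,7})(Ω₁) = (0.014498, 0.017809) ; Y_{8,7}(Ω₂) = (-0.000000, 0.000000) ; Δ = (-0.000000, 0.000000)
  [+8]  conj(Y_{8,8})(Ω₁) = (0.003649, 0.000428) ; Y_{8,8}(Ω₂) = (0.000000, -0.000000) ; Δ = (0.000000, -0.000000)
Accumulated sum (-0.016475, -0.000000); after 4π/(2l+1) scaling, (-0.012178, -0.000000) ⇒ P_8 = -0.012178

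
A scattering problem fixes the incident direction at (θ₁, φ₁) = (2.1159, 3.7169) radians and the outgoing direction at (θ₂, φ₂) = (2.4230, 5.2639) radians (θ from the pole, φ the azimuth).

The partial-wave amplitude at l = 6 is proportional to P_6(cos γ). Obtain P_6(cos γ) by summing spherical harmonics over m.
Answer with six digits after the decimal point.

Summing Y*_{l m}(θ₁,φ₁)·Y_{l m}(θ₂,φ₂) over m ∈ [−6, 6]; prefactor 4π/(2·6+1) = 0.966644:
  term(m=-6) = -0.007350-0.001057i   from Y*(Ω₁)=-0.179803-0.057646i, Y(Ω₂)=+0.038775-0.006555i
  term(m=-5) = +0.007333-0.061343i   from Y*(Ω₁)=-0.382778+0.103902i, Y(Ω₂)=-0.058359+0.144415i
  term(m=-4) = +0.130317+0.012442i   from Y*(Ω₁)=-0.249077+0.278081i, Y(Ω₂)=-0.208075-0.282257i
  term(m=-3) = +0.000291-0.004063i   from Y*(Ω₁)=+0.001392-0.008899i, Y(Ω₂)=+0.450654-0.037825i
  term(m=-2) = +0.068129+0.003245i   from Y*(Ω₁)=-0.141247-0.316137i, Y(Ω₂)=-0.088819+0.175821i
  term(m=-1) = +0.000847-0.035597i   from Y*(Ω₁)=-0.104248-0.067603i, Y(Ω₂)=+0.150162+0.244093i
  term(m=+0) = -0.092308+0.000000i   from Y*(Ω₁)=+0.314660-0.000000i, Y(Ω₂)=-0.293359+0.000000i
  term(m=+1) = +0.000847+0.035597i   from Y*(Ω₁)=+0.104248-0.067603i, Y(Ω₂)=-0.150162+0.244093i
  term(m=+2) = +0.068129-0.003245i   from Y*(Ω₁)=-0.141247+0.316137i, Y(Ω₂)=-0.088819-0.175821i
  term(m=+3) = +0.000291+0.004063i   from Y*(Ω₁)=-0.001392-0.008899i, Y(Ω₂)=-0.450654-0.037825i
  term(m=+4) = +0.130317-0.012442i   from Y*(Ω₁)=-0.249077-0.278081i, Y(Ω₂)=-0.208075+0.282257i
  term(m=+5) = +0.007333+0.061343i   from Y*(Ω₁)=+0.382778+0.103902i, Y(Ω₂)=+0.058359+0.144415i
  term(m=+6) = -0.007350+0.001057i   from Y*(Ω₁)=-0.179803+0.057646i, Y(Ω₂)=+0.038775+0.006555i
Total Σ_m = +0.306827+0.000000i. Multiply by 0.966644: +0.296592+0.000000i. P_6(cos γ) = 0.296592

0.296592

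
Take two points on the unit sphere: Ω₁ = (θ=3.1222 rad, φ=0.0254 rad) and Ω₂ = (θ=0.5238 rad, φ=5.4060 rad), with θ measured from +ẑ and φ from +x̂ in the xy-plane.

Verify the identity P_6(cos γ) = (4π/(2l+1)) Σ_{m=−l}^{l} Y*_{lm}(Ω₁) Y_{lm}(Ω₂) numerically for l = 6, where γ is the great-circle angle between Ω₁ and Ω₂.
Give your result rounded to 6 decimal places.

Term-by-term m-sum for l=6 (normalisation 4π/13 = 0.966644):
  term(m=-6) = 0.00000 - 0.00000j   from Y*(Ω₁)=0.00000 + 0.00000j, Y(Ω₂)=0.00396 - 0.00645j
  term(m=-5) = 0.00000 + 0.00000j   from Y*(Ω₁)=-0.00000 - 0.00000j, Y(Ω₂)=-0.01455 - 0.04297j
  term(m=-4) = -0.00000 - 0.00000j   from Y*(Ω₁)=0.00000 + 0.00000j, Y(Ω₂)=-0.15106 - 0.05810j
  term(m=-3) = 0.00001 - 0.00001j   from Y*(Ω₁)=-0.00004 - 0.00000j, Y(Ω₂)=-0.32327 + 0.18084j
  term(m=-2) = -0.00022 + 0.00094j   from Y*(Ω₁)=0.00195 + 0.00010j, Y(Ω₂)=-0.09009 + 0.48524j
  term(m=-1) = -0.00747 - 0.00946j   from Y*(Ω₁)=-0.06377 - 0.00162j, Y(Ω₂)=0.12082 + 0.14531j
  term(m=+0) = -0.38565 + 0.00000j   from Y*(Ω₁)=1.01309 + 0.00000j, Y(Ω₂)=-0.38067 + 0.00000j
  term(m=+1) = -0.00747 + 0.00946j   from Y*(Ω₁)=0.06377 - 0.00162j, Y(Ω₂)=-0.12082 + 0.14531j
  term(m=+2) = -0.00022 - 0.00094j   from Y*(Ω₁)=0.00195 - 0.00010j, Y(Ω₂)=-0.09009 - 0.48524j
  term(m=+3) = 0.00001 + 0.00001j   from Y*(Ω₁)=0.00004 - 0.00000j, Y(Ω₂)=0.32327 + 0.18084j
  term(m=+4) = -0.00000 + 0.00000j   from Y*(Ω₁)=0.00000 - 0.00000j, Y(Ω₂)=-0.15106 + 0.05810j
  term(m=+5) = 0.00000 - 0.00000j   from Y*(Ω₁)=0.00000 - 0.00000j, Y(Ω₂)=0.01455 - 0.04297j
  term(m=+6) = 0.00000 + 0.00000j   from Y*(Ω₁)=0.00000 - 0.00000j, Y(Ω₂)=0.00396 + 0.00645j
Σ over m = -0.40101 - 0.00000j; ×(4π/13) → -0.38764 - 0.00000j. Real part: -0.387639

-0.387639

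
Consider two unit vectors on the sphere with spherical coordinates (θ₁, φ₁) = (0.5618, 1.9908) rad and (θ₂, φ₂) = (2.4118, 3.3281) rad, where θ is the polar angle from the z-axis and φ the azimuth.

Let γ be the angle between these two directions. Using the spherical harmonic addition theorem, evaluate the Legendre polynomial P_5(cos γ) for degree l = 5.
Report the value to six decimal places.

Addition theorem: P_5(cos γ) = (4π/11) Σ_m Y*_{lm}(Ω₁) Y_{lm}(Ω₂), m = −5…5:
  m=-5: -0.017187-0.010052i × -0.036429+0.049106i = +0.001120-0.000478i  (running Σ = +0.001120-0.000478i)
  m=-4: -0.010903+0.099434i × -0.158733+0.146702i = -0.012856-0.017383i  (running Σ = -0.011737-0.017861i)
  m=-3: +0.271166-0.087097i × -0.347510+0.217640i = -0.075277+0.089283i  (running Σ = -0.087014+0.071423i)
  m=-2: -0.312055-0.348144i × -0.348474+0.136370i = +0.156220+0.078764i  (running Σ = +0.069206+0.150187i)
  m=-1: -0.121424+0.271899i × +0.062299-0.011756i = -0.004368+0.018367i  (running Σ = +0.064838+0.168553i)
  m=0: -0.278934-0.000000i × +0.387398+0.000000i = -0.108058-0.000000i  (running Σ = -0.043221+0.168553i)
  m=1: +0.121424+0.271899i × -0.062299-0.011756i = -0.004368-0.018367i  (running Σ = -0.047589+0.150187i)
  m=2: -0.312055+0.348144i × -0.348474-0.136370i = +0.156220-0.078764i  (running Σ = +0.108631+0.071423i)
  m=3: -0.271166-0.087097i × +0.347510+0.217640i = -0.075277-0.089283i  (running Σ = +0.033354-0.017861i)
  m=4: -0.010903-0.099434i × -0.158733-0.146702i = -0.012856+0.017383i  (running Σ = +0.020497-0.000478i)
  m=5: +0.017187-0.010052i × +0.036429+0.049106i = +0.001120+0.000478i  (running Σ = +0.021617-0.000000i)
Σ over m = +0.021617-0.000000i; ×(4π/11) → +0.024695-0.000000i. Real part: 0.024695

0.024695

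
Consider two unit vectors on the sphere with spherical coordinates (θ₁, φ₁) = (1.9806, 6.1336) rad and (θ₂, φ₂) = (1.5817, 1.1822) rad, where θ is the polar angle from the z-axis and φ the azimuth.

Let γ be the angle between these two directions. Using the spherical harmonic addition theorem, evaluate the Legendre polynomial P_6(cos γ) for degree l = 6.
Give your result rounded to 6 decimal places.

Expand P_6 via completeness: Σ_{m} conj(Y_{6,m}) at Ω₁ times Y_{6,m} at Ω₂ —
  m=-6: Y*=(0.179341, -0.224847)  Y=(0.332962, -0.349772)  product (-0.018931, -0.137594)
  m=-5: Y*=(-0.317283, 0.294353)  Y=(-0.016992, -0.006633)  product (0.007344, -0.002897)
  m=-4: Y*=(0.155681, -0.106129)  Y=(-0.005846, -0.356182)  product (-0.038711, -0.054831)
  m=-3: Y*=(0.226219, -0.108929)  Y=(-0.019571, 0.008390)  product (-0.003513, 0.004030)
  m=-2: Y*=(-0.268582, 0.082838)  Y=(-0.231659, -0.227888)  product (0.081097, 0.042016)
  m=-1: Y*=(-0.159177, 0.023990)  Y=(-0.008503, 0.020769)  product (0.000855, -0.003510)
  m=+0: Y*=(0.295873, -0.000000)  Y=(-0.317053, 0.000000)  product (-0.093807, 0.000000)
  m=+1: Y*=(0.159177, 0.023990)  Y=(0.008503, 0.020769)  product (0.000855, 0.003510)
  m=+2: Y*=(-0.268582, -0.082838)  Y=(-0.231659, 0.227888)  product (0.081097, -0.042016)
  m=+3: Y*=(-0.226219, -0.108929)  Y=(0.019571, 0.008390)  product (-0.003513, -0.004030)
  m=+4: Y*=(0.155681, 0.106129)  Y=(-0.005846, 0.356182)  product (-0.038711, 0.054831)
  m=+5: Y*=(0.317283, 0.294353)  Y=(0.016992, -0.006633)  product (0.007344, 0.002897)
  m=+6: Y*=(0.179341, 0.224847)  Y=(0.332962, 0.349772)  product (-0.018931, 0.137594)
Total Σ_m = (-0.037527, 0.000000). Multiply by 0.966644: (-0.036275, 0.000000). P_6(cos γ) = -0.036275

-0.036275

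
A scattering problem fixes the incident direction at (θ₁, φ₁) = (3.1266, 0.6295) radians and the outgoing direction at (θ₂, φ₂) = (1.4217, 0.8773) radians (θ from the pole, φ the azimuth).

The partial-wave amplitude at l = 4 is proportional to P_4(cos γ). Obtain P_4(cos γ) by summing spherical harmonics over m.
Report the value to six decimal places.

0.308926

Summing Y*_{l m}(θ₁,φ₁)·Y_{l m}(θ₂,φ₂) over m ∈ [−4, 4]; prefactor 4π/(2·4+1) = 1.396263:
  [-4]  conj(Y_{4,-4})(Ω₁) = (-0.000000, 0.000000) ; Y_{4,-4}(Ω₂) = (-0.394943, 0.152098) ; Δ = (0.000000, -0.000000)
  [-3]  conj(Y_{4,-3})(Ω₁) = (0.000001, -0.000004) ; Y_{4,-3}(Ω₂) = (-0.156954, -0.087730) ; Δ = (-0.000001, 0.000001)
  [-2]  conj(Y_{4,-2})(Ω₁) = (0.000138, 0.000429) ; Y_{4,-2}(Ω₂) = (0.050557, 0.271953) ; Δ = (-0.000110, 0.000059)
  [-1]  conj(Y_{4,-1})(Ω₁) = (-0.022921, -0.016694) ; Y_{4,-1}(Ω₂) = (-0.126408, 0.152073) ; Δ = (0.005436, -0.001375)
  [+0]  conj(Y_{4,0})(Ω₁) = (0.845333, -0.000000) ; Y_{4,0}(Ω₂) = (0.249133, 0.000000) ; Δ = (0.210601, 0.000000)
  [+1]  conj(Y_{4,1})(Ω₁) = (0.022921, -0.016694) ; Y_{4,1}(Ω₂) = (0.126408, 0.152073) ; Δ = (0.005436, 0.001375)
  [+2]  conj(Y_{4,2})(Ω₁) = (0.000138, -0.000429) ; Y_{4,2}(Ω₂) = (0.050557, -0.271953) ; Δ = (-0.000110, -0.000059)
  [+3]  conj(Y_{4,3})(Ω₁) = (-0.000001, -0.000004) ; Y_{4,3}(Ω₂) = (0.156954, -0.087730) ; Δ = (-0.000001, -0.000001)
  [+4]  conj(Y_{4,4})(Ω₁) = (-0.000000, -0.000000) ; Y_{4,4}(Ω₂) = (-0.394943, -0.152098) ; Δ = (0.000000, 0.000000)
Total Σ_m = (0.221252, 0.000000). Multiply by 1.396263: (0.308926, 0.000000). P_4(cos γ) = 0.308926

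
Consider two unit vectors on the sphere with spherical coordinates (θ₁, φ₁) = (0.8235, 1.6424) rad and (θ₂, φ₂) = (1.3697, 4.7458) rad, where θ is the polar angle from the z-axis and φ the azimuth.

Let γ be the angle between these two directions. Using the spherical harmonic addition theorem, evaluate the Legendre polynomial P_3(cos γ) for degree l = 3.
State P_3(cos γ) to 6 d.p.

0.379671

Term-by-term m-sum for l=3 (normalisation 4π/7 = 1.795196):
  m=-3: 0.03510 - 0.16089j × -0.03928 - 0.39054j = -0.06421 - 0.00739j  (running Σ = -0.06421 - 0.00739j)
  m=-2: -0.36991 - 0.05334j × -0.19555 + 0.01309j = 0.07304 + 0.00559j  (running Σ = 0.00882 - 0.00180j)
  m=-1: -0.02221 + 0.30968j × -0.00847 - 0.25335j = 0.07865 + 0.00301j  (running Σ = 0.08747 + 0.00121j)
  m=0: -0.17509 + 0.00000j × -0.20875 + 0.00000j = 0.03655 + 0.00000j  (running Σ = 0.12402 + 0.00121j)
  m=1: 0.02221 + 0.30968j × 0.00847 - 0.25335j = 0.07865 - 0.00301j  (running Σ = 0.20267 - 0.00180j)
  m=2: -0.36991 + 0.05334j × -0.19555 - 0.01309j = 0.07304 - 0.00559j  (running Σ = 0.27570 - 0.00739j)
  m=3: -0.03510 - 0.16089j × 0.03928 - 0.39054j = -0.06421 + 0.00739j  (running Σ = 0.21149 + 0.00000j)
Σ over m = 0.21149 + 0.00000j; ×(4π/7) → 0.37967 + 0.00000j. Real part: 0.379671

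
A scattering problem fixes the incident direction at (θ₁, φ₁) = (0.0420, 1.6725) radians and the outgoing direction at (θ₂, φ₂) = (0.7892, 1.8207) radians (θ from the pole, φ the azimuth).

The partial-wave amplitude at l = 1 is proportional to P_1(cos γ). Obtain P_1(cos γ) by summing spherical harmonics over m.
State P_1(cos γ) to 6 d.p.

Term-by-term m-sum for l=1 (normalisation 4π/3 = 4.188790):
  m=-1: Y*=-0.00147 + 0.01443j  Y=-0.06065 - 0.23761j  product 0.00352 - 0.00053j
  m=+0: Y*=0.48817 + 0.00000j  Y=0.34418 + 0.00000j  product 0.16802 + 0.00000j
  m=+1: Y*=0.00147 + 0.01443j  Y=0.06065 - 0.23761j  product 0.00352 + 0.00053j
Total Σ_m = 0.17505 + 0.00000j. Multiply by 4.188790: 0.73327 + 0.00000j. P_1(cos γ) = 0.733268

0.733268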